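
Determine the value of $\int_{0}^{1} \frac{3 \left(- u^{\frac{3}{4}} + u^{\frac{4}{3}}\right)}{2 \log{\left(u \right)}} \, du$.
$- \frac{3 \log{\left(3 \right)}}{2} + 3 \log{\left(2 \right)}$

Replace the exponent $\frac{3}{4}$ by a parameter $a$: let $I(a) = \int_{0}^{1} \frac{3 \left(u^{\frac{4}{3}} - u^{a}\right)}{2 \log{\left(u \right)}} \, du$.

Since $\dfrac{\partial}{\partial a}\,u^{a} = u^{a} \ln u$, the $\ln u$ in the denominator cancels and
$$\frac{dI}{da} = \int_{0}^{1} - \frac{3}{2} u^{a} \, du = - \frac{3}{2} \left[\frac{u^{a+1}}{a+1}\right]_0^1 = - \frac{3}{2 a + 2}.$$

Integrating with respect to $a$ gives $I(a) = - \log{\left(\frac{3 \sqrt{21} \left(a + 1\right)^{\frac{3}{2}}}{49} \right)} + C$.

At $a = \frac{4}{3}$ the integrand is identically $0$, so $I(\frac{4}{3}) = 0$. The closed form gives $0$, hence $C = 0$.

Setting $a = \frac{3}{4}$:
$$I = - \frac{3 \log{\left(3 \right)}}{2} + 3 \log{\left(2 \right)}.$$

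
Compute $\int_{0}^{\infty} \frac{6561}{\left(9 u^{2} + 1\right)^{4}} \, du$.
$\frac{10935 \pi}{32}$

Begin with the known result
$$J(a) = \int_{0}^{\infty} \frac{1}{a^{2} + u^{2}} \, du = \frac{\pi}{2 a}.$$

Differentiating under the integral sign with respect to $a$,
$$\frac{dJ}{da} = \int_{0}^{\infty} - \frac{2 a}{\left(a^{2} + u^{2}\right)^{2}} \, du = - \frac{\pi}{2 a^{2}},$$
so $\int_{0}^{\infty} \frac{1}{\left(a^{2} + u^{2}\right)^{2}} \, du = \frac{\pi}{4 a^{3}}$.

Repeating — each differentiation of $1/(u^2+a^2)^j$ produces $-2ja/(u^2+a^2)^{j+1}$ — and dividing through by $-2ja$ at each step yields, after $3$ differentiations in total,
$$\int_{0}^{\infty} \frac{1}{\left(a^{2} + u^{2}\right)^{4}} \, du = \frac{5 \pi}{32 a^{7}}.$$

Setting $a = \frac{1}{3}$:
$$I = \frac{10935 \pi}{32}.$$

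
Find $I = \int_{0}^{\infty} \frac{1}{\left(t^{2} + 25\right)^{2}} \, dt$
$\frac{\pi}{500}$

Begin with the known result
$$J(a) = \int_{0}^{\infty} \frac{1}{a^{2} + t^{2}} \, dt = \frac{\pi}{2 a}.$$

Differentiating under the integral sign with respect to $a$,
$$\frac{dJ}{da} = \int_{0}^{\infty} - \frac{2 a}{\left(a^{2} + t^{2}\right)^{2}} \, dt = - \frac{\pi}{2 a^{2}},$$
so $\int_{0}^{\infty} \frac{1}{\left(a^{2} + t^{2}\right)^{2}} \, dt = \frac{\pi}{4 a^{3}}$.

Setting $a = 5$:
$$I = \frac{\pi}{500}.$$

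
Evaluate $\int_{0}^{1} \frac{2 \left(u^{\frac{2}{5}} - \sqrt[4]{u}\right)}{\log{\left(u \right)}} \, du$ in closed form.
$- \log{\left(\frac{625}{784} \right)}$

Introduce a parameter $a$ in the exponent: let $I(a) = \int_{0}^{1} \frac{2 \left(u^{\frac{2}{5}} - u^{a}\right)}{\log{\left(u \right)}} \, du$.

Since $\dfrac{\partial}{\partial a}\,u^{a} = u^{a} \ln u$, the $\ln u$ in the denominator cancels and
$$\frac{dI}{da} = \int_{0}^{1} -2 u^{a} \, du = -2 \left[\frac{u^{a+1}}{a+1}\right]_0^1 = - \frac{2}{a + 1}.$$

Integrating with respect to $a$ gives $I(a) = - \log{\left(\frac{25 \left(a + 1\right)^{2}}{49} \right)} + C$.

At $a = \frac{2}{5}$ the integrand is identically $0$, so $I(\frac{2}{5}) = 0$. The closed form gives $0$, hence $C = 0$.

Setting $a = \frac{1}{4}$:
$$I = - \log{\left(\frac{625}{784} \right)}.$$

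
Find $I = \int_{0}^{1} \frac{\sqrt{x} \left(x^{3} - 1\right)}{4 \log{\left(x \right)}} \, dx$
$\frac{\log{\left(3 \right)}}{4}$

Introduce a parameter $a$ in the exponent: let $I(a) = \int_{0}^{1} \frac{- \sqrt{x} + x^{a}}{4 \log{\left(x \right)}} \, dx$.

Since $\dfrac{\partial}{\partial a}\,x^{a} = x^{a} \ln x$, the $\ln x$ in the denominator cancels and
$$\frac{dI}{da} = \int_{0}^{1} \frac{1}{4} x^{a} \, dx = \frac{1}{4} \left[\frac{x^{a+1}}{a+1}\right]_0^1 = \frac{1}{4 \left(a + 1\right)}.$$

Integrating with respect to $a$ gives $I(a) = \frac{\log{\left(a + 1 \right)}}{4} - \frac{\log{\left(3 \right)}}{4} + \frac{\log{\left(2 \right)}}{4} + C$.

At $a = \frac{1}{2}$ the integrand is identically $0$, so $I(\frac{1}{2}) = 0$. The closed form gives $0$, hence $C = 0$.

Setting $a = \frac{7}{2}$:
$$I = \frac{\log{\left(3 \right)}}{4}.$$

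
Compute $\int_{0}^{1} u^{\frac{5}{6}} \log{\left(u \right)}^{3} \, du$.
$- \frac{7776}{14641}$

Start from the elementary integral
$$J(a) = \int_{0}^{1} u^{a} \, du = \frac{1}{a + 1}.$$

Differentiating under the integral sign brings down a factor of $\ln u$:
$$\frac{dJ}{da} = \int_{0}^{1} u^{a} \log{\left(u \right)} \, du = - \frac{1}{\left(a + 1\right)^{2}}.$$

Repeating $3$ times in total — each differentiation brings down another $\ln u$ — gives
$$\frac{d^{3}J}{da^{3}} = \int_{0}^{1} u^{a} \log{\left(u \right)}^{3} \, du = - \frac{6}{\left(a + 1\right)^{4}},$$
and the integrand here is exactly the target integrand, so $I = - \frac{6}{\left(a + 1\right)^{4}}$.

Setting $a = \frac{5}{6}$:
$$I = - \frac{7776}{14641}.$$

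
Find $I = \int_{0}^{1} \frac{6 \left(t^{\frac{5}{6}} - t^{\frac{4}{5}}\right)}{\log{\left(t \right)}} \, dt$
$- \log{\left(\frac{24794911296}{27680640625} \right)}$

Introduce a parameter $a$ in the exponent: let $I(a) = \int_{0}^{1} \frac{6 \left(t^{\frac{5}{6}} - t^{a}\right)}{\log{\left(t \right)}} \, dt$.

Since $\dfrac{\partial}{\partial a}\,t^{a} = t^{a} \ln t$, the $\ln t$ in the denominator cancels and
$$\frac{dI}{da} = \int_{0}^{1} -6 t^{a} \, dt = -6 \left[\frac{t^{a+1}}{a+1}\right]_0^1 = - \frac{6}{a + 1}.$$

Integrating with respect to $a$ gives $I(a) = - \log{\left(\frac{46656 \left(a + 1\right)^{6}}{1771561} \right)} + C$.

At $a = \frac{5}{6}$ the integrand is identically $0$, so $I(\frac{5}{6}) = 0$. The closed form gives $0$, hence $C = 0$.

Setting $a = \frac{4}{5}$:
$$I = - \log{\left(\frac{24794911296}{27680640625} \right)}.$$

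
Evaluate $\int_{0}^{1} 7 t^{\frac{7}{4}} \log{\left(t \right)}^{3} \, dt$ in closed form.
$- \frac{10752}{14641}$

Consider the simpler parametrised integral
$$J(a) = \int_{0}^{1} 7 t^{a} \, dt = \frac{7}{a + 1}.$$

Differentiating under the integral sign brings down a factor of $\ln t$:
$$\frac{dJ}{da} = \int_{0}^{1} 7 t^{a} \log{\left(t \right)} \, dt = - \frac{7}{\left(a + 1\right)^{2}}.$$

Repeating $3$ times in total — each differentiation brings down another $\ln t$ — gives
$$\frac{d^{3}J}{da^{3}} = \int_{0}^{1} 7 t^{a} \log{\left(t \right)}^{3} \, dt = - \frac{42}{\left(a + 1\right)^{4}},$$
and the integrand here is exactly the target integrand, so $I = - \frac{42}{\left(a + 1\right)^{4}}$.

Setting $a = \frac{7}{4}$:
$$I = - \frac{10752}{14641}.$$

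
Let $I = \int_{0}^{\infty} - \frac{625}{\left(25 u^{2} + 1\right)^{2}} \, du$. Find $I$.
$- \frac{125 \pi}{4}$

Begin with the known result
$$J(a) = \int_{0}^{\infty} - \frac{1}{a^{2} + u^{2}} \, du = - \frac{\pi}{2 a}.$$

Differentiating under the integral sign with respect to $a$,
$$\frac{dJ}{da} = \int_{0}^{\infty} \frac{2 a}{\left(a^{2} + u^{2}\right)^{2}} \, du = \frac{\pi}{2 a^{2}},$$
so $\int_{0}^{\infty} - \frac{1}{\left(a^{2} + u^{2}\right)^{2}} \, du = - \frac{\pi}{4 a^{3}}$.

Setting $a = \frac{1}{5}$:
$$I = - \frac{125 \pi}{4}.$$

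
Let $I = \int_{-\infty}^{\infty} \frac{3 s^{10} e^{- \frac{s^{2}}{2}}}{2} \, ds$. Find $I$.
$\frac{2835 \sqrt{2} \sqrt{\pi}}{2}$

Consider the simpler parametrised integral
$$J(a) = \int_{-\infty}^{\infty} \frac{3 e^{- a s^{2}}}{2} \, ds = \frac{3 \sqrt{\pi}}{2 \sqrt{a}}.$$

Differentiating under the integral sign brings down a factor of $(-s^2)$:
$$\frac{dJ}{da} = \int_{-\infty}^{\infty} - \frac{3 s^{2} e^{- a s^{2}}}{2} \, ds = - \frac{3 \sqrt{\pi}}{4 a^{\frac{3}{2}}}.$$

Repeating $5$ times in total — each differentiation brings down another $(-s^2)$ — gives
$$\frac{d^{5}J}{da^{5}} = \int_{-\infty}^{\infty} - \frac{3 s^{10} e^{- a s^{2}}}{2} \, ds = - \frac{2835 \sqrt{\pi}}{64 a^{\frac{11}{2}}},$$
and the integrand here is $(-1)^{5}$ times the target integrand, so $I = (-1)^{5}\,\frac{d^{5}J}{da^{5}} = \frac{2835 \sqrt{\pi}}{64 a^{\frac{11}{2}}}$.

Setting $a = \frac{1}{2}$:
$$I = \frac{2835 \sqrt{2} \sqrt{\pi}}{2}.$$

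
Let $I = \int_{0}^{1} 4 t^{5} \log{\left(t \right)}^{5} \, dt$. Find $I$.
$- \frac{5}{486}$

Consider the simpler parametrised integral
$$J(a) = \int_{0}^{1} 4 t^{a} \, dt = \frac{4}{a + 1}.$$

Differentiating under the integral sign brings down a factor of $\ln t$:
$$\frac{dJ}{da} = \int_{0}^{1} 4 t^{a} \log{\left(t \right)} \, dt = - \frac{4}{\left(a + 1\right)^{2}}.$$

Repeating $5$ times in total — each differentiation brings down another $\ln t$ — gives
$$\frac{d^{5}J}{da^{5}} = \int_{0}^{1} 4 t^{a} \log{\left(t \right)}^{5} \, dt = - \frac{480}{\left(a + 1\right)^{6}},$$
and the integrand here is exactly the target integrand, so $I = - \frac{480}{\left(a + 1\right)^{6}}$.

Setting $a = 5$:
$$I = - \frac{5}{486}.$$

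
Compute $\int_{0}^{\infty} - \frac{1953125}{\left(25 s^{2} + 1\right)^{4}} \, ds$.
$- \frac{1953125 \pi}{32}$

Begin with the known result
$$J(a) = \int_{0}^{\infty} - \frac{5}{a^{2} + s^{2}} \, ds = - \frac{5 \pi}{2 a}.$$

Differentiating under the integral sign with respect to $a$,
$$\frac{dJ}{da} = \int_{0}^{\infty} \frac{10 a}{\left(a^{2} + s^{2}\right)^{2}} \, ds = \frac{5 \pi}{2 a^{2}},$$
so $\int_{0}^{\infty} - \frac{5}{\left(a^{2} + s^{2}\right)^{2}} \, ds = - \frac{5 \pi}{4 a^{3}}$.

Repeating — each differentiation of $1/(s^2+a^2)^j$ produces $-2ja/(s^2+a^2)^{j+1}$ — and dividing through by $-2ja$ at each step yields, after $3$ differentiations in total,
$$\int_{0}^{\infty} - \frac{5}{\left(a^{2} + s^{2}\right)^{4}} \, ds = - \frac{25 \pi}{32 a^{7}}.$$

Setting $a = \frac{1}{5}$:
$$I = - \frac{1953125 \pi}{32}.$$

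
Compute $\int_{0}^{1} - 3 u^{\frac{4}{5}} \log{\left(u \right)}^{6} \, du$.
$- \frac{6250000}{177147}$

Consider the simpler parametrised integral
$$J(a) = \int_{0}^{1} - 3 u^{a} \, du = - \frac{3}{a + 1}.$$

Differentiating under the integral sign brings down a factor of $\ln u$:
$$\frac{dJ}{da} = \int_{0}^{1} - 3 u^{a} \log{\left(u \right)} \, du = \frac{3}{\left(a + 1\right)^{2}}.$$

Repeating $6$ times in total — each differentiation brings down another $\ln u$ — gives
$$\frac{d^{6}J}{da^{6}} = \int_{0}^{1} - 3 u^{a} \log{\left(u \right)}^{6} \, du = - \frac{2160}{\left(a + 1\right)^{7}},$$
and the integrand here is exactly the target integrand, so $I = - \frac{2160}{\left(a + 1\right)^{7}}$.

Setting $a = \frac{4}{5}$:
$$I = - \frac{6250000}{177147}.$$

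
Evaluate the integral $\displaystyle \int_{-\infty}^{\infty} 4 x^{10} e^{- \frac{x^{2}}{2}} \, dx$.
$3780 \sqrt{2} \sqrt{\pi}$

Begin with the known integral
$$J(a) = \int_{-\infty}^{\infty} 4 e^{- a x^{2}} \, dx = \frac{4 \sqrt{\pi}}{\sqrt{a}}.$$

Differentiating under the integral sign brings down a factor of $(-x^2)$:
$$\frac{dJ}{da} = \int_{-\infty}^{\infty} - 4 x^{2} e^{- a x^{2}} \, dx = - \frac{2 \sqrt{\pi}}{a^{\frac{3}{2}}}.$$

Repeating $5$ times in total — each differentiation brings down another $(-x^2)$ — gives
$$\frac{d^{5}J}{da^{5}} = \int_{-\infty}^{\infty} - 4 x^{10} e^{- a x^{2}} \, dx = - \frac{945 \sqrt{\pi}}{8 a^{\frac{11}{2}}},$$
and the integrand here is $(-1)^{5}$ times the target integrand, so $I = (-1)^{5}\,\frac{d^{5}J}{da^{5}} = \frac{945 \sqrt{\pi}}{8 a^{\frac{11}{2}}}$.

Setting $a = \frac{1}{2}$:
$$I = 3780 \sqrt{2} \sqrt{\pi}.$$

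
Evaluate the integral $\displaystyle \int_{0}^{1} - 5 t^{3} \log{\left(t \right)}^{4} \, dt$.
$- \frac{15}{128}$

Begin with the known integral
$$J(a) = \int_{0}^{1} - 5 t^{a} \, dt = - \frac{5}{a + 1}.$$

Differentiating under the integral sign brings down a factor of $\ln t$:
$$\frac{dJ}{da} = \int_{0}^{1} - 5 t^{a} \log{\left(t \right)} \, dt = \frac{5}{\left(a + 1\right)^{2}}.$$

Repeating $4$ times in total — each differentiation brings down another $\ln t$ — gives
$$\frac{d^{4}J}{da^{4}} = \int_{0}^{1} - 5 t^{a} \log{\left(t \right)}^{4} \, dt = - \frac{120}{\left(a + 1\right)^{5}},$$
and the integrand here is exactly the target integrand, so $I = - \frac{120}{\left(a + 1\right)^{5}}$.

Setting $a = 3$:
$$I = - \frac{15}{128}.$$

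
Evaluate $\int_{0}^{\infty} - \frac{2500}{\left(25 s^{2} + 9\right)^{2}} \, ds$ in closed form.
$- \frac{125 \pi}{27}$

Begin with the known result
$$J(a) = \int_{0}^{\infty} - \frac{4}{a^{2} + s^{2}} \, ds = - \frac{2 \pi}{a}.$$

Differentiating under the integral sign with respect to $a$,
$$\frac{dJ}{da} = \int_{0}^{\infty} \frac{8 a}{\left(a^{2} + s^{2}\right)^{2}} \, ds = \frac{2 \pi}{a^{2}},$$
so $\int_{0}^{\infty} - \frac{4}{\left(a^{2} + s^{2}\right)^{2}} \, ds = - \frac{\pi}{a^{3}}$.

Setting $a = \frac{3}{5}$:
$$I = - \frac{125 \pi}{27}.$$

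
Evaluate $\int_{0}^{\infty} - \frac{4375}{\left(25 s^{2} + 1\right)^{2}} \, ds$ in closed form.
$- \frac{875 \pi}{4}$

Start from the standard arctangent integral
$$J(a) = \int_{0}^{\infty} - \frac{7}{a^{2} + s^{2}} \, ds = - \frac{7 \pi}{2 a}.$$

Differentiating under the integral sign with respect to $a$,
$$\frac{dJ}{da} = \int_{0}^{\infty} \frac{14 a}{\left(a^{2} + s^{2}\right)^{2}} \, ds = \frac{7 \pi}{2 a^{2}},$$
so $\int_{0}^{\infty} - \frac{7}{\left(a^{2} + s^{2}\right)^{2}} \, ds = - \frac{7 \pi}{4 a^{3}}$.

Setting $a = \frac{1}{5}$:
$$I = - \frac{875 \pi}{4}.$$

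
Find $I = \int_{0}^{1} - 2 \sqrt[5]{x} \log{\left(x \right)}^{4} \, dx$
$- \frac{3125}{162}$

Begin with the known integral
$$J(a) = \int_{0}^{1} - 2 x^{a} \, dx = - \frac{2}{a + 1}.$$

Differentiating under the integral sign brings down a factor of $\ln x$:
$$\frac{dJ}{da} = \int_{0}^{1} - 2 x^{a} \log{\left(x \right)} \, dx = \frac{2}{\left(a + 1\right)^{2}}.$$

Repeating $4$ times in total — each differentiation brings down another $\ln x$ — gives
$$\frac{d^{4}J}{da^{4}} = \int_{0}^{1} - 2 x^{a} \log{\left(x \right)}^{4} \, dx = - \frac{48}{\left(a + 1\right)^{5}},$$
and the integrand here is exactly the target integrand, so $I = - \frac{48}{\left(a + 1\right)^{5}}$.

Setting $a = \frac{1}{5}$:
$$I = - \frac{3125}{162}.$$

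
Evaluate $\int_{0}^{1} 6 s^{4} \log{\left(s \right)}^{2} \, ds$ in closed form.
$\frac{12}{125}$

Begin with the known integral
$$J(a) = \int_{0}^{1} 6 s^{a} \, ds = \frac{6}{a + 1}.$$

Differentiating under the integral sign brings down a factor of $\ln s$:
$$\frac{dJ}{da} = \int_{0}^{1} 6 s^{a} \log{\left(s \right)} \, ds = - \frac{6}{\left(a + 1\right)^{2}}.$$

Repeating twice in total — each differentiation brings down another $\ln s$ — gives
$$\frac{d^{2}J}{da^{2}} = \int_{0}^{1} 6 s^{a} \log{\left(s \right)}^{2} \, ds = \frac{12}{\left(a + 1\right)^{3}},$$
and the integrand here is exactly the target integrand, so $I = \frac{12}{\left(a + 1\right)^{3}}$.

Setting $a = 4$:
$$I = \frac{12}{125}.$$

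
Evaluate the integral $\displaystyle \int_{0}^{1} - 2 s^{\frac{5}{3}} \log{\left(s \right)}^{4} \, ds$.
$- \frac{729}{2048}$

Consider the simpler parametrised integral
$$J(a) = \int_{0}^{1} - 2 s^{a} \, ds = - \frac{2}{a + 1}.$$

Differentiating under the integral sign brings down a factor of $\ln s$:
$$\frac{dJ}{da} = \int_{0}^{1} - 2 s^{a} \log{\left(s \right)} \, ds = \frac{2}{\left(a + 1\right)^{2}}.$$

Repeating $4$ times in total — each differentiation brings down another $\ln s$ — gives
$$\frac{d^{4}J}{da^{4}} = \int_{0}^{1} - 2 s^{a} \log{\left(s \right)}^{4} \, ds = - \frac{48}{\left(a + 1\right)^{5}},$$
and the integrand here is exactly the target integrand, so $I = - \frac{48}{\left(a + 1\right)^{5}}$.

Setting $a = \frac{5}{3}$:
$$I = - \frac{729}{2048}.$$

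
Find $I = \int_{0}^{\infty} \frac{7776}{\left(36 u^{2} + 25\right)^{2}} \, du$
$\frac{324 \pi}{125}$

Recall the elementary integral
$$J(a) = \int_{0}^{\infty} \frac{6}{a^{2} + u^{2}} \, du = \frac{3 \pi}{a}.$$

Differentiating under the integral sign with respect to $a$,
$$\frac{dJ}{da} = \int_{0}^{\infty} - \frac{12 a}{\left(a^{2} + u^{2}\right)^{2}} \, du = - \frac{3 \pi}{a^{2}},$$
so $\int_{0}^{\infty} \frac{6}{\left(a^{2} + u^{2}\right)^{2}} \, du = \frac{3 \pi}{2 a^{3}}$.

Setting $a = \frac{5}{6}$:
$$I = \frac{324 \pi}{125}.$$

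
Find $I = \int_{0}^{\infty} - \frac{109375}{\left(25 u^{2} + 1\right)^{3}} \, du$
$- \frac{65625 \pi}{16}$

Recall the elementary integral
$$J(a) = \int_{0}^{\infty} - \frac{7}{a^{2} + u^{2}} \, du = - \frac{7 \pi}{2 a}.$$

Differentiating under the integral sign with respect to $a$,
$$\frac{dJ}{da} = \int_{0}^{\infty} \frac{14 a}{\left(a^{2} + u^{2}\right)^{2}} \, du = \frac{7 \pi}{2 a^{2}},$$
so $\int_{0}^{\infty} - \frac{7}{\left(a^{2} + u^{2}\right)^{2}} \, du = - \frac{7 \pi}{4 a^{3}}$.

Repeating — each differentiation of $1/(u^2+a^2)^j$ produces $-2ja/(u^2+a^2)^{j+1}$ — and dividing through by $-2ja$ at each step yields, after $2$ differentiations in total,
$$\int_{0}^{\infty} - \frac{7}{\left(a^{2} + u^{2}\right)^{3}} \, du = - \frac{21 \pi}{16 a^{5}}.$$

Setting $a = \frac{1}{5}$:
$$I = - \frac{65625 \pi}{16}.$$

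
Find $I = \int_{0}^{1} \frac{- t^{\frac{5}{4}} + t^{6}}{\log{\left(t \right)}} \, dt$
$\log{\left(\frac{28}{9} \right)}$

Replace the exponent $6$ by a parameter $a$: let $I(a) = \int_{0}^{1} \frac{- t^{\frac{5}{4}} + t^{a}}{\log{\left(t \right)}} \, dt$.

Since $\dfrac{\partial}{\partial a}\,t^{a} = t^{a} \ln t$, the $\ln t$ in the denominator cancels and
$$\frac{dI}{da} = \int_{0}^{1} t^{a} \, dt = \left[\frac{t^{a+1}}{a+1}\right]_0^1 = \frac{1}{a + 1}.$$

Integrating with respect to $a$ gives $I(a) = \log{\left(\frac{4 a}{9} + \frac{4}{9} \right)} + C$.

At $a = \frac{5}{4}$ the integrand is identically $0$, so $I(\frac{5}{4}) = 0$. The closed form gives $0$, hence $C = 0$.

Setting $a = 6$:
$$I = \log{\left(\frac{28}{9} \right)}.$$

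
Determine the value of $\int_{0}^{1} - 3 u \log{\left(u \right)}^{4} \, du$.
$- \frac{9}{4}$

Consider the simpler parametrised integral
$$J(a) = \int_{0}^{1} - 3 u^{a} \, du = - \frac{3}{a + 1}.$$

Differentiating under the integral sign brings down a factor of $\ln u$:
$$\frac{dJ}{da} = \int_{0}^{1} - 3 u^{a} \log{\left(u \right)} \, du = \frac{3}{\left(a + 1\right)^{2}}.$$

Repeating $4$ times in total — each differentiation brings down another $\ln u$ — gives
$$\frac{d^{4}J}{da^{4}} = \int_{0}^{1} - 3 u^{a} \log{\left(u \right)}^{4} \, du = - \frac{72}{\left(a + 1\right)^{5}},$$
and the integrand here is exactly the target integrand, so $I = - \frac{72}{\left(a + 1\right)^{5}}$.

Setting $a = 1$:
$$I = - \frac{9}{4}.$$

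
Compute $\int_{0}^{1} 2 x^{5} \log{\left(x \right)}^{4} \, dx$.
$\frac{1}{162}$

Begin with the known integral
$$J(a) = \int_{0}^{1} 2 x^{a} \, dx = \frac{2}{a + 1}.$$

Differentiating under the integral sign brings down a factor of $\ln x$:
$$\frac{dJ}{da} = \int_{0}^{1} 2 x^{a} \log{\left(x \right)} \, dx = - \frac{2}{\left(a + 1\right)^{2}}.$$

Repeating $4$ times in total — each differentiation brings down another $\ln x$ — gives
$$\frac{d^{4}J}{da^{4}} = \int_{0}^{1} 2 x^{a} \log{\left(x \right)}^{4} \, dx = \frac{48}{\left(a + 1\right)^{5}},$$
and the integrand here is exactly the target integrand, so $I = \frac{48}{\left(a + 1\right)^{5}}$.

Setting $a = 5$:
$$I = \frac{1}{162}.$$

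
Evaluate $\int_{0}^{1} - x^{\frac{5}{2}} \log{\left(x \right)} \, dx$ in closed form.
$\frac{4}{49}$

Start from the elementary integral
$$J(a) = \int_{0}^{1} - x^{a} \, dx = - \frac{1}{a + 1}.$$

Differentiating under the integral sign brings down a factor of $\ln x$:
$$\frac{dJ}{da} = \int_{0}^{1} - x^{a} \log{\left(x \right)} \, dx = \frac{1}{\left(a + 1\right)^{2}}.$$

The integral on the left is $I$, so $I = \frac{1}{\left(a + 1\right)^{2}}$.

Setting $a = \frac{5}{2}$:
$$I = \frac{4}{49}.$$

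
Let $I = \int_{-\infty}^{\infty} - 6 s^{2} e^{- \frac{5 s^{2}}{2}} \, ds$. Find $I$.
$- \frac{6 \sqrt{10} \sqrt{\pi}}{25}$

Start from the elementary integral
$$J(a) = \int_{-\infty}^{\infty} - 6 e^{- a s^{2}} \, ds = - \frac{6 \sqrt{\pi}}{\sqrt{a}}.$$

Differentiating under the integral sign brings down a factor of $(-s^2)$:
$$\frac{dJ}{da} = \int_{-\infty}^{\infty} 6 s^{2} e^{- a s^{2}} \, ds = \frac{3 \sqrt{\pi}}{a^{\frac{3}{2}}}.$$

The integral on the left is $-I$, so $I = - \frac{3 \sqrt{\pi}}{a^{\frac{3}{2}}}$.

Setting $a = \frac{5}{2}$:
$$I = - \frac{6 \sqrt{10} \sqrt{\pi}}{25}.$$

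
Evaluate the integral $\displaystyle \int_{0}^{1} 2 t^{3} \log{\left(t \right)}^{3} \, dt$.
$- \frac{3}{64}$

Start from the elementary integral
$$J(a) = \int_{0}^{1} 2 t^{a} \, dt = \frac{2}{a + 1}.$$

Differentiating under the integral sign brings down a factor of $\ln t$:
$$\frac{dJ}{da} = \int_{0}^{1} 2 t^{a} \log{\left(t \right)} \, dt = - \frac{2}{\left(a + 1\right)^{2}}.$$

Repeating $3$ times in total — each differentiation brings down another $\ln t$ — gives
$$\frac{d^{3}J}{da^{3}} = \int_{0}^{1} 2 t^{a} \log{\left(t \right)}^{3} \, dt = - \frac{12}{\left(a + 1\right)^{4}},$$
and the integrand here is exactly the target integrand, so $I = - \frac{12}{\left(a + 1\right)^{4}}$.

Setting $a = 3$:
$$I = - \frac{3}{64}.$$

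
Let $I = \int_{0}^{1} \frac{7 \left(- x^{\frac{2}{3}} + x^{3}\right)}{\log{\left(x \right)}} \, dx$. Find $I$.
$- \log{\left(\frac{78125}{35831808} \right)}$

Introduce a parameter $a$ in the exponent: let $I(a) = \int_{0}^{1} \frac{7 \left(x^{3} - x^{a}\right)}{\log{\left(x \right)}} \, dx$.

Since $\dfrac{\partial}{\partial a}\,x^{a} = x^{a} \ln x$, the $\ln x$ in the denominator cancels and
$$\frac{dI}{da} = \int_{0}^{1} -7 x^{a} \, dx = -7 \left[\frac{x^{a+1}}{a+1}\right]_0^1 = - \frac{7}{a + 1}.$$

Integrating with respect to $a$ gives $I(a) = - \log{\left(\frac{\left(a + 1\right)^{7}}{16384} \right)} + C$.

At $a = 3$ the integrand is identically $0$, so $I(3) = 0$. The closed form gives $0$, hence $C = 0$.

Setting $a = \frac{2}{3}$:
$$I = - \log{\left(\frac{78125}{35831808} \right)}.$$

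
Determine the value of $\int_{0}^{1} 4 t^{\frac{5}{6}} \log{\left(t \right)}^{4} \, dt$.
$\frac{746496}{161051}$

Start from the elementary integral
$$J(a) = \int_{0}^{1} 4 t^{a} \, dt = \frac{4}{a + 1}.$$

Differentiating under the integral sign brings down a factor of $\ln t$:
$$\frac{dJ}{da} = \int_{0}^{1} 4 t^{a} \log{\left(t \right)} \, dt = - \frac{4}{\left(a + 1\right)^{2}}.$$

Repeating $4$ times in total — each differentiation brings down another $\ln t$ — gives
$$\frac{d^{4}J}{da^{4}} = \int_{0}^{1} 4 t^{a} \log{\left(t \right)}^{4} \, dt = \frac{96}{\left(a + 1\right)^{5}},$$
and the integrand here is exactly the target integrand, so $I = \frac{96}{\left(a + 1\right)^{5}}$.

Setting $a = \frac{5}{6}$:
$$I = \frac{746496}{161051}.$$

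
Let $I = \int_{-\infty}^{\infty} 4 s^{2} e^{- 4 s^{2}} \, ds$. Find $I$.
$\frac{\sqrt{\pi}}{4}$

Begin with the known integral
$$J(a) = \int_{-\infty}^{\infty} 4 e^{- a s^{2}} \, ds = \frac{4 \sqrt{\pi}}{\sqrt{a}}.$$

Differentiating under the integral sign brings down a factor of $(-s^2)$:
$$\frac{dJ}{da} = \int_{-\infty}^{\infty} - 4 s^{2} e^{- a s^{2}} \, ds = - \frac{2 \sqrt{\pi}}{a^{\frac{3}{2}}}.$$

The integral on the left is $-I$, so $I = \frac{2 \sqrt{\pi}}{a^{\frac{3}{2}}}$.

Setting $a = 4$:
$$I = \frac{\sqrt{\pi}}{4}.$$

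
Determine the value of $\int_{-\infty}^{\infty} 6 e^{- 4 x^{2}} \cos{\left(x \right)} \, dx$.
$\frac{3 \sqrt{\pi}}{e^{\frac{1}{16}}}$

Let $b$ denote the cosine frequency and define $I(b) = \int_{-\infty}^{\infty} 6 e^{- 4 x^{2}} \cos{\left(b x \right)} \, dx$.

Differentiating under the integral sign,
$$I'(b) = \int_{-\infty}^{\infty} - 6 x e^{- 4 x^{2}} \sin{\left(b x \right)} \, dx.$$

Integrate $\int_{-\infty}^{\infty} x \sin(b x)\, e^{- 4 x^{2}}\, dx$ by parts with $u = \sin(b x)$ and $dv = x\, e^{- 4 x^{2}}\, dx$, giving $v = - \frac{e^{- 4 x^{2}}}{8}$. The boundary term vanishes and
$$\int_{-\infty}^{\infty} x \sin(b x)\, e^{- 4 x^{2}}\, dx = \frac{b}{8} \int_{-\infty}^{\infty} \cos(b x)\, e^{- 4 x^{2}}\, dx,$$
so $I'(b) = - \frac{b}{8}\, I(b)$.

This is a separable first-order ODE; solving with the initial condition $I(0) = \int_{-\infty}^{\infty} 6 e^{- 4 x^{2}}\,dx = 3 \sqrt{\pi}$ gives
$$I(b) = 3 \sqrt{\pi} e^{- \frac{b^{2}}{16}}.$$

Setting $b = 1$:
$$I = \frac{3 \sqrt{\pi}}{e^{\frac{1}{16}}}.$$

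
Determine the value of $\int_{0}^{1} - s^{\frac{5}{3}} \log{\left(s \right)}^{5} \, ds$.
$\frac{10935}{32768}$

Start from the elementary integral
$$J(a) = \int_{0}^{1} - s^{a} \, ds = - \frac{1}{a + 1}.$$

Differentiating under the integral sign brings down a factor of $\ln s$:
$$\frac{dJ}{da} = \int_{0}^{1} - s^{a} \log{\left(s \right)} \, ds = \frac{1}{\left(a + 1\right)^{2}}.$$

Repeating $5$ times in total — each differentiation brings down another $\ln s$ — gives
$$\frac{d^{5}J}{da^{5}} = \int_{0}^{1} - s^{a} \log{\left(s \right)}^{5} \, ds = \frac{120}{\left(a + 1\right)^{6}},$$
and the integrand here is exactly the target integrand, so $I = \frac{120}{\left(a + 1\right)^{6}}$.

Setting $a = \frac{5}{3}$:
$$I = \frac{10935}{32768}.$$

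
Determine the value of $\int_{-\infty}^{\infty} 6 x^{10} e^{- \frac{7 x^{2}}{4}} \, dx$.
$\frac{51840 \sqrt{7} \sqrt{\pi}}{16807}$

Start from the elementary integral
$$J(a) = \int_{-\infty}^{\infty} 6 e^{- a x^{2}} \, dx = \frac{6 \sqrt{\pi}}{\sqrt{a}}.$$

Differentiating under the integral sign brings down a factor of $(-x^2)$:
$$\frac{dJ}{da} = \int_{-\infty}^{\infty} - 6 x^{2} e^{- a x^{2}} \, dx = - \frac{3 \sqrt{\pi}}{a^{\frac{3}{2}}}.$$

Repeating $5$ times in total — each differentiation brings down another $(-x^2)$ — gives
$$\frac{d^{5}J}{da^{5}} = \int_{-\infty}^{\infty} - 6 x^{10} e^{- a x^{2}} \, dx = - \frac{2835 \sqrt{\pi}}{16 a^{\frac{11}{2}}},$$
and the integrand here is $(-1)^{5}$ times the target integrand, so $I = (-1)^{5}\,\frac{d^{5}J}{da^{5}} = \frac{2835 \sqrt{\pi}}{16 a^{\frac{11}{2}}}$.

Setting $a = \frac{7}{4}$:
$$I = \frac{51840 \sqrt{7} \sqrt{\pi}}{16807}.$$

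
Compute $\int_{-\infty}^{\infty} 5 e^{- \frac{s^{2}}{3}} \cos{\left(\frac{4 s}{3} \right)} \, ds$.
$\frac{5 \sqrt{3} \sqrt{\pi}}{e^{\frac{4}{3}}}$

Let $b$ denote the cosine frequency and define $I(b) = \int_{-\infty}^{\infty} 5 e^{- \frac{s^{2}}{3}} \cos{\left(b s \right)} \, ds$.

Differentiating under the integral sign,
$$I'(b) = \int_{-\infty}^{\infty} - 5 s e^{- \frac{s^{2}}{3}} \sin{\left(b s \right)} \, ds.$$

Integrate $\int_{-\infty}^{\infty} s \sin(b s)\, e^{- \frac{s^{2}}{3}}\, ds$ by parts with $u = \sin(b s)$ and $dv = s\, e^{- \frac{s^{2}}{3}}\, ds$, giving $v = - \frac{3 e^{- \frac{s^{2}}{3}}}{2}$. The boundary term vanishes and
$$\int_{-\infty}^{\infty} s \sin(b s)\, e^{- \frac{s^{2}}{3}}\, ds = \frac{3 b}{2} \int_{-\infty}^{\infty} \cos(b s)\, e^{- \frac{s^{2}}{3}}\, ds,$$
so $I'(b) = - \frac{3 b}{2}\, I(b)$.

This is a separable first-order ODE; solving with the initial condition $I(0) = \int_{-\infty}^{\infty} 5 e^{- \frac{s^{2}}{3}}\,ds = 5 \sqrt{3} \sqrt{\pi}$ gives
$$I(b) = 5 \sqrt{3} \sqrt{\pi} e^{- \frac{3 b^{2}}{4}}.$$

Setting $b = \frac{4}{3}$:
$$I = \frac{5 \sqrt{3} \sqrt{\pi}}{e^{\frac{4}{3}}}.$$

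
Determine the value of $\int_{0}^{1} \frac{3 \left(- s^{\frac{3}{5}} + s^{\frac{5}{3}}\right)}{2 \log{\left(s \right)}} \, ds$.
$- \log{\left(\frac{3 \sqrt{15}}{25} \right)}$

Consider the one-parameter family: let $I(a) = \int_{0}^{1} \frac{3 \left(s^{\frac{5}{3}} - s^{a}\right)}{2 \log{\left(s \right)}} \, ds$.

Since $\dfrac{\partial}{\partial a}\,s^{a} = s^{a} \ln s$, the $\ln s$ in the denominator cancels and
$$\frac{dI}{da} = \int_{0}^{1} - \frac{3}{2} s^{a} \, ds = - \frac{3}{2} \left[\frac{s^{a+1}}{a+1}\right]_0^1 = - \frac{3}{2 a + 2}.$$

Integrating with respect to $a$ gives $I(a) = - \log{\left(\frac{3 \sqrt{6} \left(a + 1\right)^{\frac{3}{2}}}{32} \right)} + C$.

At $a = \frac{5}{3}$ the integrand is identically $0$, so $I(\frac{5}{3}) = 0$. The closed form gives $0$, hence $C = 0$.

Setting $a = \frac{3}{5}$:
$$I = - \log{\left(\frac{3 \sqrt{15}}{25} \right)}.$$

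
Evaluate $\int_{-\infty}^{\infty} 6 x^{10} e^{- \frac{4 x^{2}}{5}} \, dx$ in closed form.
$\frac{8859375 \sqrt{5} \sqrt{\pi}}{32768}$

Start from the elementary integral
$$J(a) = \int_{-\infty}^{\infty} 6 e^{- a x^{2}} \, dx = \frac{6 \sqrt{\pi}}{\sqrt{a}}.$$

Differentiating under the integral sign brings down a factor of $(-x^2)$:
$$\frac{dJ}{da} = \int_{-\infty}^{\infty} - 6 x^{2} e^{- a x^{2}} \, dx = - \frac{3 \sqrt{\pi}}{a^{\frac{3}{2}}}.$$

Repeating $5$ times in total — each differentiation brings down another $(-x^2)$ — gives
$$\frac{d^{5}J}{da^{5}} = \int_{-\infty}^{\infty} - 6 x^{10} e^{- a x^{2}} \, dx = - \frac{2835 \sqrt{\pi}}{16 a^{\frac{11}{2}}},$$
and the integrand here is $(-1)^{5}$ times the target integrand, so $I = (-1)^{5}\,\frac{d^{5}J}{da^{5}} = \frac{2835 \sqrt{\pi}}{16 a^{\frac{11}{2}}}$.

Setting $a = \frac{4}{5}$:
$$I = \frac{8859375 \sqrt{5} \sqrt{\pi}}{32768}.$$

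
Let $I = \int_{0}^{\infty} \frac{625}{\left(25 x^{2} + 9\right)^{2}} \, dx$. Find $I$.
$\frac{125 \pi}{108}$

Start from the standard arctangent integral
$$J(a) = \int_{0}^{\infty} \frac{1}{a^{2} + x^{2}} \, dx = \frac{\pi}{2 a}.$$

Differentiating under the integral sign with respect to $a$,
$$\frac{dJ}{da} = \int_{0}^{\infty} - \frac{2 a}{\left(a^{2} + x^{2}\right)^{2}} \, dx = - \frac{\pi}{2 a^{2}},$$
so $\int_{0}^{\infty} \frac{1}{\left(a^{2} + x^{2}\right)^{2}} \, dx = \frac{\pi}{4 a^{3}}$.

Setting $a = \frac{3}{5}$:
$$I = \frac{125 \pi}{108}.$$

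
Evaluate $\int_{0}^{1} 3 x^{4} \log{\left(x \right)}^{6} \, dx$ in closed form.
$\frac{432}{15625}$

Consider the simpler parametrised integral
$$J(a) = \int_{0}^{1} 3 x^{a} \, dx = \frac{3}{a + 1}.$$

Differentiating under the integral sign brings down a factor of $\ln x$:
$$\frac{dJ}{da} = \int_{0}^{1} 3 x^{a} \log{\left(x \right)} \, dx = - \frac{3}{\left(a + 1\right)^{2}}.$$

Repeating $6$ times in total — each differentiation brings down another $\ln x$ — gives
$$\frac{d^{6}J}{da^{6}} = \int_{0}^{1} 3 x^{a} \log{\left(x \right)}^{6} \, dx = \frac{2160}{\left(a + 1\right)^{7}},$$
and the integrand here is exactly the target integrand, so $I = \frac{2160}{\left(a + 1\right)^{7}}$.

Setting $a = 4$:
$$I = \frac{432}{15625}.$$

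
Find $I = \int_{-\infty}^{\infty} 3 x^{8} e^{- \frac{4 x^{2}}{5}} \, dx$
$\frac{196875 \sqrt{5} \sqrt{\pi}}{8192}$

Start from the elementary integral
$$J(a) = \int_{-\infty}^{\infty} 3 e^{- a x^{2}} \, dx = \frac{3 \sqrt{\pi}}{\sqrt{a}}.$$

Differentiating under the integral sign brings down a factor of $(-x^2)$:
$$\frac{dJ}{da} = \int_{-\infty}^{\infty} - 3 x^{2} e^{- a x^{2}} \, dx = - \frac{3 \sqrt{\pi}}{2 a^{\frac{3}{2}}}.$$

Repeating $4$ times in total — each differentiation brings down another $(-x^2)$ — gives
$$\frac{d^{4}J}{da^{4}} = \int_{-\infty}^{\infty} 3 x^{8} e^{- a x^{2}} \, dx = \frac{315 \sqrt{\pi}}{16 a^{\frac{9}{2}}},$$
and the integrand here is exactly the target integrand, so $I = \frac{315 \sqrt{\pi}}{16 a^{\frac{9}{2}}}$.

Setting $a = \frac{4}{5}$:
$$I = \frac{196875 \sqrt{5} \sqrt{\pi}}{8192}.$$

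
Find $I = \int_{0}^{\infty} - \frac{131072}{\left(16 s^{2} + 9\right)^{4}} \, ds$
$- \frac{5120 \pi}{2187}$

Recall the elementary integral
$$J(a) = \int_{0}^{\infty} - \frac{2}{a^{2} + s^{2}} \, ds = - \frac{\pi}{a}.$$

Differentiating under the integral sign with respect to $a$,
$$\frac{dJ}{da} = \int_{0}^{\infty} \frac{4 a}{\left(a^{2} + s^{2}\right)^{2}} \, ds = \frac{\pi}{a^{2}},$$
so $\int_{0}^{\infty} - \frac{2}{\left(a^{2} + s^{2}\right)^{2}} \, ds = - \frac{\pi}{2 a^{3}}$.

Repeating — each differentiation of $1/(s^2+a^2)^j$ produces $-2ja/(s^2+a^2)^{j+1}$ — and dividing through by $-2ja$ at each step yields, after $3$ differentiations in total,
$$\int_{0}^{\infty} - \frac{2}{\left(a^{2} + s^{2}\right)^{4}} \, ds = - \frac{5 \pi}{16 a^{7}}.$$

Setting $a = \frac{3}{4}$:
$$I = - \frac{5120 \pi}{2187}.$$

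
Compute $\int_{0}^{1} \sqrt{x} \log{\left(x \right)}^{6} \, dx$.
$\frac{10240}{243}$

Start from the elementary integral
$$J(a) = \int_{0}^{1} x^{a} \, dx = \frac{1}{a + 1}.$$

Differentiating under the integral sign brings down a factor of $\ln x$:
$$\frac{dJ}{da} = \int_{0}^{1} x^{a} \log{\left(x \right)} \, dx = - \frac{1}{\left(a + 1\right)^{2}}.$$

Repeating $6$ times in total — each differentiation brings down another $\ln x$ — gives
$$\frac{d^{6}J}{da^{6}} = \int_{0}^{1} x^{a} \log{\left(x \right)}^{6} \, dx = \frac{720}{\left(a + 1\right)^{7}},$$
and the integrand here is exactly the target integrand, so $I = \frac{720}{\left(a + 1\right)^{7}}$.

Setting $a = \frac{1}{2}$:
$$I = \frac{10240}{243}.$$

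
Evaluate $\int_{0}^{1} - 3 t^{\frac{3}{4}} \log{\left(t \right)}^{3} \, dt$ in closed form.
$\frac{4608}{2401}$

Consider the simpler parametrised integral
$$J(a) = \int_{0}^{1} - 3 t^{a} \, dt = - \frac{3}{a + 1}.$$

Differentiating under the integral sign brings down a factor of $\ln t$:
$$\frac{dJ}{da} = \int_{0}^{1} - 3 t^{a} \log{\left(t \right)} \, dt = \frac{3}{\left(a + 1\right)^{2}}.$$

Repeating $3$ times in total — each differentiation brings down another $\ln t$ — gives
$$\frac{d^{3}J}{da^{3}} = \int_{0}^{1} - 3 t^{a} \log{\left(t \right)}^{3} \, dt = \frac{18}{\left(a + 1\right)^{4}},$$
and the integrand here is exactly the target integrand, so $I = \frac{18}{\left(a + 1\right)^{4}}$.

Setting $a = \frac{3}{4}$:
$$I = \frac{4608}{2401}.$$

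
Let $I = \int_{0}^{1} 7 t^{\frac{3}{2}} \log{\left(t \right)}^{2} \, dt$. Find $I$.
$\frac{112}{125}$

Begin with the known integral
$$J(a) = \int_{0}^{1} 7 t^{a} \, dt = \frac{7}{a + 1}.$$

Differentiating under the integral sign brings down a factor of $\ln t$:
$$\frac{dJ}{da} = \int_{0}^{1} 7 t^{a} \log{\left(t \right)} \, dt = - \frac{7}{\left(a + 1\right)^{2}}.$$

Repeating twice in total — each differentiation brings down another $\ln t$ — gives
$$\frac{d^{2}J}{da^{2}} = \int_{0}^{1} 7 t^{a} \log{\left(t \right)}^{2} \, dt = \frac{14}{\left(a + 1\right)^{3}},$$
and the integrand here is exactly the target integrand, so $I = \frac{14}{\left(a + 1\right)^{3}}$.

Setting $a = \frac{3}{2}$:
$$I = \frac{112}{125}.$$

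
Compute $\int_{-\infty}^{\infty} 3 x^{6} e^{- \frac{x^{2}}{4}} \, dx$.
$720 \sqrt{\pi}$

Start from the elementary integral
$$J(a) = \int_{-\infty}^{\infty} 3 e^{- a x^{2}} \, dx = \frac{3 \sqrt{\pi}}{\sqrt{a}}.$$

Differentiating under the integral sign brings down a factor of $(-x^2)$:
$$\frac{dJ}{da} = \int_{-\infty}^{\infty} - 3 x^{2} e^{- a x^{2}} \, dx = - \frac{3 \sqrt{\pi}}{2 a^{\frac{3}{2}}}.$$

Repeating $3$ times in total — each differentiation brings down another $(-x^2)$ — gives
$$\frac{d^{3}J}{da^{3}} = \int_{-\infty}^{\infty} - 3 x^{6} e^{- a x^{2}} \, dx = - \frac{45 \sqrt{\pi}}{8 a^{\frac{7}{2}}},$$
and the integrand here is $(-1)^{3}$ times the target integrand, so $I = (-1)^{3}\,\frac{d^{3}J}{da^{3}} = \frac{45 \sqrt{\pi}}{8 a^{\frac{7}{2}}}$.

Setting $a = \frac{1}{4}$:
$$I = 720 \sqrt{\pi}.$$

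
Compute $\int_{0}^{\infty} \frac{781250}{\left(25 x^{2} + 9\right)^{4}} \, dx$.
$\frac{390625 \pi}{34992}$

Recall the elementary integral
$$J(a) = \int_{0}^{\infty} \frac{2}{a^{2} + x^{2}} \, dx = \frac{\pi}{a}.$$

Differentiating under the integral sign with respect to $a$,
$$\frac{dJ}{da} = \int_{0}^{\infty} - \frac{4 a}{\left(a^{2} + x^{2}\right)^{2}} \, dx = - \frac{\pi}{a^{2}},$$
so $\int_{0}^{\infty} \frac{2}{\left(a^{2} + x^{2}\right)^{2}} \, dx = \frac{\pi}{2 a^{3}}$.

Repeating — each differentiation of $1/(x^2+a^2)^j$ produces $-2ja/(x^2+a^2)^{j+1}$ — and dividing through by $-2ja$ at each step yields, after $3$ differentiations in total,
$$\int_{0}^{\infty} \frac{2}{\left(a^{2} + x^{2}\right)^{4}} \, dx = \frac{5 \pi}{16 a^{7}}.$$

Setting $a = \frac{3}{5}$:
$$I = \frac{390625 \pi}{34992}.$$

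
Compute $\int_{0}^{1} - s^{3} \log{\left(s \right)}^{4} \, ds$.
$- \frac{3}{128}$

Start from the elementary integral
$$J(a) = \int_{0}^{1} - s^{a} \, ds = - \frac{1}{a + 1}.$$

Differentiating under the integral sign brings down a factor of $\ln s$:
$$\frac{dJ}{da} = \int_{0}^{1} - s^{a} \log{\left(s \right)} \, ds = \frac{1}{\left(a + 1\right)^{2}}.$$

Repeating $4$ times in total — each differentiation brings down another $\ln s$ — gives
$$\frac{d^{4}J}{da^{4}} = \int_{0}^{1} - s^{a} \log{\left(s \right)}^{4} \, ds = - \frac{24}{\left(a + 1\right)^{5}},$$
and the integrand here is exactly the target integrand, so $I = - \frac{24}{\left(a + 1\right)^{5}}$.

Setting $a = 3$:
$$I = - \frac{3}{128}.$$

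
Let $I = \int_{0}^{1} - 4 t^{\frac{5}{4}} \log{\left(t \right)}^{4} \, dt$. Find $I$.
$- \frac{32768}{19683}$

Start from the elementary integral
$$J(a) = \int_{0}^{1} - 4 t^{a} \, dt = - \frac{4}{a + 1}.$$

Differentiating under the integral sign brings down a factor of $\ln t$:
$$\frac{dJ}{da} = \int_{0}^{1} - 4 t^{a} \log{\left(t \right)} \, dt = \frac{4}{\left(a + 1\right)^{2}}.$$

Repeating $4$ times in total — each differentiation brings down another $\ln t$ — gives
$$\frac{d^{4}J}{da^{4}} = \int_{0}^{1} - 4 t^{a} \log{\left(t \right)}^{4} \, dt = - \frac{96}{\left(a + 1\right)^{5}},$$
and the integrand here is exactly the target integrand, so $I = - \frac{96}{\left(a + 1\right)^{5}}$.

Setting $a = \frac{5}{4}$:
$$I = - \frac{32768}{19683}.$$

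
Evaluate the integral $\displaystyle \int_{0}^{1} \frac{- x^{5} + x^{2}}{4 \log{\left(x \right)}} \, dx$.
$- \frac{\log{\left(6 \right)}}{4} + \frac{\log{\left(3 \right)}}{4}$

Replace the exponent $5$ by a parameter $a$: let $I(a) = \int_{0}^{1} \frac{x^{2} - x^{a}}{4 \log{\left(x \right)}} \, dx$.

Since $\dfrac{\partial}{\partial a}\,x^{a} = x^{a} \ln x$, the $\ln x$ in the denominator cancels and
$$\frac{dI}{da} = \int_{0}^{1} - \frac{1}{4} x^{a} \, dx = - \frac{1}{4} \left[\frac{x^{a+1}}{a+1}\right]_0^1 = - \frac{1}{4 a + 4}.$$

Integrating with respect to $a$ gives $I(a) = - \frac{\log{\left(a + 1 \right)}}{4} + \frac{\log{\left(3 \right)}}{4} + C$.

At $a = 2$ the integrand is identically $0$, so $I(2) = 0$. The closed form gives $0$, hence $C = 0$.

Setting $a = 5$:
$$I = - \frac{\log{\left(6 \right)}}{4} + \frac{\log{\left(3 \right)}}{4}.$$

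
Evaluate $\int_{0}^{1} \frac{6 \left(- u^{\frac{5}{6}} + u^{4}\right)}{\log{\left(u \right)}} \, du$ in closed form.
$\log{\left(\frac{729000000}{1771561} \right)}$

Introduce a parameter $a$ in the exponent: let $I(a) = \int_{0}^{1} \frac{6 \left(u^{4} - u^{a}\right)}{\log{\left(u \right)}} \, du$.

Since $\dfrac{\partial}{\partial a}\,u^{a} = u^{a} \ln u$, the $\ln u$ in the denominator cancels and
$$\frac{dI}{da} = \int_{0}^{1} -6 u^{a} \, du = -6 \left[\frac{u^{a+1}}{a+1}\right]_0^1 = - \frac{6}{a + 1}.$$

Integrating with respect to $a$ gives $I(a) = \log{\left(\frac{15625}{\left(a + 1\right)^{6}} \right)} + C$.

At $a = 4$ the integrand is identically $0$, so $I(4) = 0$. The closed form gives $0$, hence $C = 0$.

Setting $a = \frac{5}{6}$:
$$I = \log{\left(\frac{729000000}{1771561} \right)}.$$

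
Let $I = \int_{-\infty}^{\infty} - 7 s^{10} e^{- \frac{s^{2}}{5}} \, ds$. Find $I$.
$- \frac{20671875 \sqrt{5} \sqrt{\pi}}{32}$

Begin with the known integral
$$J(a) = \int_{-\infty}^{\infty} - 7 e^{- a s^{2}} \, ds = - \frac{7 \sqrt{\pi}}{\sqrt{a}}.$$

Differentiating under the integral sign brings down a factor of $(-s^2)$:
$$\frac{dJ}{da} = \int_{-\infty}^{\infty} 7 s^{2} e^{- a s^{2}} \, ds = \frac{7 \sqrt{\pi}}{2 a^{\frac{3}{2}}}.$$

Repeating $5$ times in total — each differentiation brings down another $(-s^2)$ — gives
$$\frac{d^{5}J}{da^{5}} = \int_{-\infty}^{\infty} 7 s^{10} e^{- a s^{2}} \, ds = \frac{6615 \sqrt{\pi}}{32 a^{\frac{11}{2}}},$$
and the integrand here is $(-1)^{5}$ times the target integrand, so $I = (-1)^{5}\,\frac{d^{5}J}{da^{5}} = - \frac{6615 \sqrt{\pi}}{32 a^{\frac{11}{2}}}$.

Setting $a = \frac{1}{5}$:
$$I = - \frac{20671875 \sqrt{5} \sqrt{\pi}}{32}.$$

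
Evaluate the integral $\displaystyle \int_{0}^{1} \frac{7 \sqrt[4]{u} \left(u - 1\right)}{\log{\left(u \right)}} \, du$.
$\log{\left(\frac{4782969}{78125} \right)}$

Replace the exponent $\frac{5}{4}$ by a parameter $a$: let $I(a) = \int_{0}^{1} \frac{7 \left(- \sqrt[4]{u} + u^{a}\right)}{\log{\left(u \right)}} \, du$.

Since $\dfrac{\partial}{\partial a}\,u^{a} = u^{a} \ln u$, the $\ln u$ in the denominator cancels and
$$\frac{dI}{da} = \int_{0}^{1} 7 u^{a} \, du = 7 \left[\frac{u^{a+1}}{a+1}\right]_0^1 = \frac{7}{a + 1}.$$

Integrating with respect to $a$ gives $I(a) = \log{\left(\frac{16384 \left(a + 1\right)^{7}}{78125} \right)} + C$.

At $a = \frac{1}{4}$ the integrand is identically $0$, so $I(\frac{1}{4}) = 0$. The closed form gives $0$, hence $C = 0$.

Setting $a = \frac{5}{4}$:
$$I = \log{\left(\frac{4782969}{78125} \right)}.$$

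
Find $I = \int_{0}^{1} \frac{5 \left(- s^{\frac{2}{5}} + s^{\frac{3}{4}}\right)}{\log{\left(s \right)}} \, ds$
$\log{\left(\frac{3125}{1024} \right)}$

Replace the exponent $\frac{3}{4}$ by a parameter $a$: let $I(a) = \int_{0}^{1} \frac{5 \left(- s^{\frac{2}{5}} + s^{a}\right)}{\log{\left(s \right)}} \, ds$.

Since $\dfrac{\partial}{\partial a}\,s^{a} = s^{a} \ln s$, the $\ln s$ in the denominator cancels and
$$\frac{dI}{da} = \int_{0}^{1} 5 s^{a} \, ds = 5 \left[\frac{s^{a+1}}{a+1}\right]_0^1 = \frac{5}{a + 1}.$$

Integrating with respect to $a$ gives $I(a) = \log{\left(\frac{3125 \left(a + 1\right)^{5}}{16807} \right)} + C$.

At $a = \frac{2}{5}$ the integrand is identically $0$, so $I(\frac{2}{5}) = 0$. The closed form gives $0$, hence $C = 0$.

Setting $a = \frac{3}{4}$:
$$I = \log{\left(\frac{3125}{1024} \right)}.$$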